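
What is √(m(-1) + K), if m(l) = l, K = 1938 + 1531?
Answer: 34*√3 ≈ 58.890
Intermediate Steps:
K = 3469
√(m(-1) + K) = √(-1 + 3469) = √3468 = 34*√3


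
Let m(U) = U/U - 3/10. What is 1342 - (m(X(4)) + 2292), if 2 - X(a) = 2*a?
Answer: -9507/10 ≈ -950.70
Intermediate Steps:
X(a) = 2 - 2*a
m(U) = 7/10 (m(U) = 1 - 3*⅒ = 1 - 3/10 = 7/10)
1342 - (m(X(4)) + 2292) = 1342 - (7/10 + 2292) = 1342 - 1*22927/10 = 1342 - 22927/10 = -9507/10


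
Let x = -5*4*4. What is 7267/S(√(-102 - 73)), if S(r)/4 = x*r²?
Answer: 7267/56000 ≈ 0.12977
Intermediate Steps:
x = -80 (x = -20*4 = -80)
S(r) = -320*r² (S(r) = 4*(-80*r²) = -320*r²)
7267/S(√(-102 - 73)) = 7267/((-320*(√(-102 - 73))²)) = 7267/((-320*(√(-175))²)) = 7267/((-320*(5*I*√7)²)) = 7267/((-320*(-175))) = 7267/56000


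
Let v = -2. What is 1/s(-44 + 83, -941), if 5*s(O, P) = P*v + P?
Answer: 5/941 ≈ 0.0053135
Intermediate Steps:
s(O, P) = -P/5 (s(O, P) = (P*(-2) + P)/5 = (-2*P + P)/5 = (-P)/5 = -P/5)
1/s(-44 + 83, -941) = 1/(-⅕*(-941)) = 1/(941/5) = 5/941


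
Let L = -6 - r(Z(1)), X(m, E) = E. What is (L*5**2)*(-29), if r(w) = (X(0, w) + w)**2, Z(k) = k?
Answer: 7250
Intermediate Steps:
r(w) = 4*w**2 (r(w) = (w + w)**2 = (2*w)**2 = 4*w**2)
L = -10 (L = -6 - 4*1**2 = -6 - 4 = -10)
(L*5**2)*(-29) = -10*5**2*(-29) = -10*25*(-29) = -250*(-29) = 7250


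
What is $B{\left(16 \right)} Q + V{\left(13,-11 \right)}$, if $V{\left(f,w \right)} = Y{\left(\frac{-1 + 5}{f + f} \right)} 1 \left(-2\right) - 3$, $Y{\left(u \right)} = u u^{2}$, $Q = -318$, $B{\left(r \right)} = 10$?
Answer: $- \frac{6993067}{2197} \approx -3183.0$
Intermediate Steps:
$Y{\left(u \right)} = u^{3}$
$V{\left(f,w \right)} = -3 - \frac{16}{f^{3}}$ ($V{\left(f,w \right)} = \left(\frac{-1 + 5}{f + f}\right)^{3} \cdot 1 \left(-2\right) - 3 = \left(\frac{4}{2 f}\right)^{3} \left(-2\right) - 3 = \left(4 \frac{1}{2 f}\right)^{3} \left(-2\right) - 3 = \left(\frac{2}{f}\right)^{3} \left(-2\right) - 3 = \frac{8}{f^{3}} \left(-2\right) - 3 = - \frac{16}{f^{3}} - 3 = -3 - \frac{16}{f^{3}}$)
$B{\left(16 \right)} Q + V{\left(13,-11 \right)} = 10 \left(-318\right) - \left(3 + \frac{16}{2197}\right) = -3180 - \frac{6607}{2197} = - \frac{6993067}{2197}$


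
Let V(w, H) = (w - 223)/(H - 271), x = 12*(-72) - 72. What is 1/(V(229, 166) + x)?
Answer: -35/32762 ≈ -0.0010683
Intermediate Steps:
x = -936 (x = -864 - 72 = -936)
V(w, H) = (-223 + w)/(-271 + H)
1/(V(229, 166) + x) = 1/((-223 + 229)/(-271 + 166) - 936) = 1/(6/(-105) - 936) = 1/(-1/105*6 - 936) = 1/(-2/35 - 936) = 1/(-32762/35) = -35/32762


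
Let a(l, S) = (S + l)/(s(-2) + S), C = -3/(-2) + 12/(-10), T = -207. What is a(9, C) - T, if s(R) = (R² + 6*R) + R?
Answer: 19986/97 ≈ 206.04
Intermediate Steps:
s(R) = R² + 7*R
C = 3/10 (C = -3*(-½) + 12*(-⅒) = 3/2 - 6/5 = 3/10 ≈ 0.30000)
a(l, S) = (S + l)/(-10 + S) (a(l, S) = (S + l)/(-2*(7 - 2) + S) = (S + l)/(-2*5 + S) = (S + l)/(-10 + S))
a(9, C) - T = (3/10 + 9)/(-10 + 3/10) - 1*(-207) = (93/10)/(-97/10) + 207 = -10/97*93/10 + 207 = -93/97 + 207 = 19986/97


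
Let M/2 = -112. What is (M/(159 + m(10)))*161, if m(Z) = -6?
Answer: -36064/153 ≈ -235.71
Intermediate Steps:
M = -224 (M = 2*(-112) = -224)
(M/(159 + m(10)))*161 = -224/(159 - 6)*161 = -224/153*161 = -36064/153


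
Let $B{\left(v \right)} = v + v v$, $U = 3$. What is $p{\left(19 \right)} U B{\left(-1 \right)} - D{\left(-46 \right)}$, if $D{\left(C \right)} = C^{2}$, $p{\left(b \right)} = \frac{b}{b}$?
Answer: $-2116$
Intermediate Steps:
$p{\left(b \right)} = 1$
$B{\left(v \right)} = v + v^{2}$
$p{\left(19 \right)} U B{\left(-1 \right)} - D{\left(-46 \right)} = 1 \cdot 3 \left(- (1 - 1)\right) - \left(-46\right)^{2} = 1 \cdot 3 \left(\left(-1\right) 0\right) - 2116 = 1 \cdot 3 \cdot 0 - 2116 = 1 \cdot 0 - 2116 = 0 - 2116 = -2116$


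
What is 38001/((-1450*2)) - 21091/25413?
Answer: -1026883313/73697700 ≈ -13.934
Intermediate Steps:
38001/((-1450*2)) - 21091/25413 = 38001/(-2900) - 21091*1/25413 = 38001*(-1/2900) - 21091/25413 = -38001/2900 - 21091/25413 = -1026883313/73697700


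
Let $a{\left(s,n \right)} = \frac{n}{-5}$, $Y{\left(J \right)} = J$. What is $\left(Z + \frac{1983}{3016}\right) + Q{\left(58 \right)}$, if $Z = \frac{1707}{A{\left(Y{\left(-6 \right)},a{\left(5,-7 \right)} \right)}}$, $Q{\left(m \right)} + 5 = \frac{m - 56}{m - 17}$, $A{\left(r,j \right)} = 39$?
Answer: $\frac{375491}{9512} \approx 39.476$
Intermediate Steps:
$a{\left(s,n \right)} = - \frac{n}{5}$ ($a{\left(s,n \right)} = n \left(- \frac{1}{5}\right) = - \frac{n}{5}$)
$Q{\left(m \right)} = -5 + \frac{-56 + m}{-17 + m}$ ($Q{\left(m \right)} = -5 + \frac{m - 56}{m - 17} = -5 + \frac{-56 + m}{-17 + m}$)
$Z = \frac{569}{13}$ ($Z = \frac{1707}{39} = 1707 \cdot \frac{1}{39} = \frac{569}{13} \approx 43.769$)
$\left(Z + \frac{1983}{3016}\right) + Q{\left(58 \right)} = \left(\frac{569}{13} + \frac{1983}{3016}\right) + \frac{29 - 232}{-17 + 58} = \left(\frac{569}{13} + 1983 \cdot \frac{1}{3016}\right) + \frac{29 - 232}{41} = \left(\frac{569}{13} + \frac{1983}{3016}\right) + \frac{1}{41} \left(-203\right) = \frac{10307}{232} - \frac{203}{41} = \frac{375491}{9512}$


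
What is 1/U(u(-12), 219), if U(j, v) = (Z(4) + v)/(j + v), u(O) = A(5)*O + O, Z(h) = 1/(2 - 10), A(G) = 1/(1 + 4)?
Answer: 8184/8755 ≈ 0.93478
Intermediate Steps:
A(G) = ⅕ (A(G) = 1/5 = ⅕)
Z(h) = -⅛ (Z(h) = 1/(-8) = -⅛)
u(O) = 6*O/5 (u(O) = O/5 + O = 6*O/5)
U(j, v) = (-⅛ + v)/(j + v)
1/U(u(-12), 219) = 1/((-⅛ + 219)/((6/5)*(-12) + 219)) = 1/((1751/8)/(-72/5 + 219)) = 1/((1751/8)/(1023/5)) = 1/((5/1023)*(1751/8)) = 1/(8755/8184) = 8184/8755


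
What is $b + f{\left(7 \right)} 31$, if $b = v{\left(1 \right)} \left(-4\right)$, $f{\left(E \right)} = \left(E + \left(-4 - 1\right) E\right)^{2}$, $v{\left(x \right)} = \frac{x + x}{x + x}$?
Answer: $24300$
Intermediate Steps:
$v{\left(x \right)} = 1$ ($v{\left(x \right)} = \frac{2 x}{2 x} = 2 x \frac{1}{2 x} = 1$)
$f{\left(E \right)} = 16 E^{2}$ ($f{\left(E \right)} = \left(E - 5 E\right)^{2} = \left(- 4 E\right)^{2} = 16 E^{2}$)
$b = -4$ ($b = 1 \left(-4\right) = -4$)
$b + f{\left(7 \right)} 31 = -4 + 16 \cdot 7^{2} \cdot 31 = -4 + 16 \cdot 49 \cdot 31 = -4 + 784 \cdot 31 = -4 + 24304 = 24300$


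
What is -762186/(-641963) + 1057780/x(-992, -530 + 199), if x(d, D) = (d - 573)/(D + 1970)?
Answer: -711163560298/641963 ≈ -1.1078e+6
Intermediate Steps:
x(d, D) = (-573 + d)/(1970 + D)
-762186/(-641963) + 1057780/x(-992, -530 + 199) = -762186/(-641963) + 1057780/(((-573 - 992)/(1970 + (-530 + 199)))) = -762186*(-1/641963) + 1057780/((-1565/(1970 - 331))) = 762186/641963 + 1057780/((-1565/1639)) = 762186/641963 + 1057780/(((1/1639)*(-1565))) = 762186/641963 + 1057780/(-1565/1639) = 762186/641963 + 1057780*(-1639/1565) = 762186/641963 - 346740284/313 = -711163560298/641963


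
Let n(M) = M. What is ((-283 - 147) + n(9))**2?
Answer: 177241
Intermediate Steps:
((-283 - 147) + n(9))**2 = ((-283 - 147) + 9)**2 = (-430 + 9)**2 = (-421)**2 = 177241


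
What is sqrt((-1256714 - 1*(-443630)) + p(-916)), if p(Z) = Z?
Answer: 20*I*sqrt(2035) ≈ 902.22*I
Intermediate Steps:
sqrt((-1256714 - 1*(-443630)) + p(-916)) = sqrt((-1256714 - 1*(-443630)) - 916) = sqrt((-1256714 + 443630) - 916) = sqrt(-813084 - 916) = sqrt(-814000) = 20*I*sqrt(2035)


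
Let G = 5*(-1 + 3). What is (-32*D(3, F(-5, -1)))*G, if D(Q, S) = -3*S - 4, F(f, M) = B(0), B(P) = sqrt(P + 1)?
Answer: 2240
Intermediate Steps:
B(P) = sqrt(1 + P)
F(f, M) = 1 (F(f, M) = sqrt(1 + 0) = sqrt(1) = 1)
D(Q, S) = -4 - 3*S
G = 10 (G = 5*2 = 10)
(-32*D(3, F(-5, -1)))*G = -32*(-4 - 3*1)*10 = -32*(-4 - 3)*10 = -32*(-7)*10 = 224*10 = 2240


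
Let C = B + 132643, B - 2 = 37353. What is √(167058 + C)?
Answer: 4*√21066 ≈ 580.57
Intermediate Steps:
B = 37355 (B = 2 + 37353 = 37355)
C = 169998 (C = 37355 + 132643 = 169998)
√(167058 + C) = √(167058 + 169998) = √337056 = 4*√21066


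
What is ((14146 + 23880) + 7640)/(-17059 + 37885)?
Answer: 2537/1157 ≈ 2.1927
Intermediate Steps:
((14146 + 23880) + 7640)/(-17059 + 37885) = (38026 + 7640)/20826 = 45666*(1/20826) = 2537/1157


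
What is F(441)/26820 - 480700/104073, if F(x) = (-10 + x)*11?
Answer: -4132987969/930412620 ≈ -4.4421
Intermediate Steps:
F(x) = -110 + 11*x
F(441)/26820 - 480700/104073 = (-110 + 11*441)/26820 - 480700/104073 = (-110 + 4851)*(1/26820) - 480700*1/104073 = 4741*(1/26820) - 480700/104073 = 4741/26820 - 480700/104073 = -4132987969/930412620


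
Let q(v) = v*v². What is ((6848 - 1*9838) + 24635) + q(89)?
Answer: 726614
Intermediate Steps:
q(v) = v³
((6848 - 1*9838) + 24635) + q(89) = ((6848 - 1*9838) + 24635) + 89³ = ((6848 - 9838) + 24635) + 704969 = (-2990 + 24635) + 704969 = 21645 + 704969 = 726614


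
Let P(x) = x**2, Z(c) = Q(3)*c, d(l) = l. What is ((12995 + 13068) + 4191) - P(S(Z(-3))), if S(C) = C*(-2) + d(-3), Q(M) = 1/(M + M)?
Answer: 30250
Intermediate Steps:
Q(M) = 1/(2*M)
Z(c) = c/6 (Z(c) = ((1/2)/3)*c = ((1/2)*(1/3))*c = c/6)
S(C) = -3 - 2*C (S(C) = C*(-2) - 3 = -2*C - 3 = -3 - 2*C)
((12995 + 13068) + 4191) - P(S(Z(-3))) = ((12995 + 13068) + 4191) - (-3 - (-3)/3)**2 = (26063 + 4191) - (-3 - 2*(-1/2))**2 = 30254 - (-3 + 1)**2 = 30254 - 1*(-2)**2 = 30254 - 1*4 = 30254 - 4 = 30250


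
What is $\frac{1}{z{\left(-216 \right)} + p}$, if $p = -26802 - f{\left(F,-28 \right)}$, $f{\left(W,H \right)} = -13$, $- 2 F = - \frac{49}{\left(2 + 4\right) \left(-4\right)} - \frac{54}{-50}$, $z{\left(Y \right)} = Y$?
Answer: $- \frac{1}{27005} \approx -3.703 \cdot 10^{-5}$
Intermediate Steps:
$F = - \frac{1873}{1200}$ ($F = - \frac{- \frac{49}{\left(2 + 4\right) \left(-4\right)} - \frac{54}{-50}}{2} = - \frac{- \frac{49}{6 \left(-4\right)} - - \frac{27}{25}}{2} = - \frac{- \frac{49}{-24} + \frac{27}{25}}{2} = - \frac{\left(-49\right) \left(- \frac{1}{24}\right) + \frac{27}{25}}{2} = - \frac{\frac{49}{24} + \frac{27}{25}}{2} = \left(- \frac{1}{2}\right) \frac{1873}{600} = - \frac{1873}{1200} \approx -1.5608$)
$p = -26789$ ($p = -26802 - -13 = -26802 + 13 = -26789$)
$\frac{1}{z{\left(-216 \right)} + p} = \frac{1}{-216 - 26789} = \frac{1}{-27005} = - \frac{1}{27005}$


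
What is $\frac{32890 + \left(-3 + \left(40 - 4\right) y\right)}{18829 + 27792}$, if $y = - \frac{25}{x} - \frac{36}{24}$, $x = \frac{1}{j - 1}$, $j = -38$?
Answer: $\frac{67933}{46621} \approx 1.4571$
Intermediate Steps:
$x = - \frac{1}{39}$ ($x = \frac{1}{-38 - 1} = \frac{1}{-39} = - \frac{1}{39} \approx -0.025641$)
$y = \frac{1947}{2}$ ($y = - \frac{25}{- \frac{1}{39}} - \frac{36}{24} = \left(-25\right) \left(-39\right) - \frac{3}{2} = 975 - \frac{3}{2} = \frac{1947}{2} \approx 973.5$)
$\frac{32890 + \left(-3 + \left(40 - 4\right) y\right)}{18829 + 27792} = \frac{32890 - \left(3 - \left(40 - 4\right) \frac{1947}{2}\right)}{18829 + 27792} = \frac{32890 - \left(3 - \left(40 - 4\right) \frac{1947}{2}\right)}{46621} = \left(32890 + \left(-3 + 36 \cdot \frac{1947}{2}\right)\right) \frac{1}{46621} = \left(32890 + \left(-3 + 35046\right)\right) \frac{1}{46621} = \left(32890 + 35043\right) \frac{1}{46621} = 67933 \cdot \frac{1}{46621} = \frac{67933}{46621}$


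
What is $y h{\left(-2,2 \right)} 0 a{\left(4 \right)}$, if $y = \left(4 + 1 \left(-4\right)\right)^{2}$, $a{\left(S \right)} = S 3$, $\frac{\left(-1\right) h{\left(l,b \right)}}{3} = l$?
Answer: $0$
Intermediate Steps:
$h{\left(l,b \right)} = - 3 l$
$a{\left(S \right)} = 3 S$
$y = 0$ ($y = \left(4 - 4\right)^{2} = 0^{2} = 0$)
$y h{\left(-2,2 \right)} 0 a{\left(4 \right)} = 0 \left(-3\right) \left(-2\right) 0 \cdot 3 \cdot 4 = 0 \cdot 6 \cdot 0 \cdot 12 = 0 \cdot 0 \cdot 12 = 0 \cdot 0 = 0$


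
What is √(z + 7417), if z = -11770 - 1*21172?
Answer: 5*I*√1021 ≈ 159.77*I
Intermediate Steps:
z = -32942 (z = -11770 - 21172 = -32942)
√(z + 7417) = √(-32942 + 7417) = √(-25525) = 5*I*√1021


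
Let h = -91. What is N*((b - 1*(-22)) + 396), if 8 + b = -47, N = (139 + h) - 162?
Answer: -41382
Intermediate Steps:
N = -114 (N = (139 - 91) - 162 = 48 - 162 = -114)
b = -55 (b = -8 - 47 = -55)
N*((b - 1*(-22)) + 396) = -114*((-55 - 1*(-22)) + 396) = -114*((-55 + 22) + 396) = -114*(-33 + 396) = -114*363 = -41382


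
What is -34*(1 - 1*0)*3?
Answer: -102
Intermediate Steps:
-34*(1 - 1*0)*3 = -34*(1 + 0)*3 = -34*3 = -102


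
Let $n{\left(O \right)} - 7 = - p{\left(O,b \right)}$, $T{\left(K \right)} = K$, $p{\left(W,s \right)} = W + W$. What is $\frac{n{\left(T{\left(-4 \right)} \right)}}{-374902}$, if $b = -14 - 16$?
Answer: $- \frac{15}{374902} \approx -4.001 \cdot 10^{-5}$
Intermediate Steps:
$b = -30$ ($b = -14 - 16 = -30$)
$p{\left(W,s \right)} = 2 W$
$n{\left(O \right)} = 7 - 2 O$
$\frac{n{\left(T{\left(-4 \right)} \right)}}{-374902} = \frac{7 - -8}{-374902} = \left(7 + 8\right) \left(- \frac{1}{374902}\right) = 15 \left(- \frac{1}{374902}\right) = - \frac{15}{374902}$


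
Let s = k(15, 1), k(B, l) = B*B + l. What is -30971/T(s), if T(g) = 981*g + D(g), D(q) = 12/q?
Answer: -3499723/25052784 ≈ -0.13969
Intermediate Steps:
k(B, l) = l + B² (k(B, l) = B² + l = l + B²)
s = 226 (s = 1 + 15² = 1 + 225 = 226)
T(g) = 12/g + 981*g (T(g) = 981*g + 12/g = 12/g + 981*g)
-30971/T(s) = -30971/(12/226 + 981*226) = -30971/(12*(1/226) + 221706) = -30971/(6/113 + 221706) = -30971/25052784/113 = -30971*113/25052784 = -3499723/25052784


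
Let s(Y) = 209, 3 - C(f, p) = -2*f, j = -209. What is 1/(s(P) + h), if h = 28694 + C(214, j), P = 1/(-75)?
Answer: 1/29334 ≈ 3.4090e-5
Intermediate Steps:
C(f, p) = 3 + 2*f (C(f, p) = 3 - (-2)*f = 3 + 2*f)
P = -1/75 ≈ -0.013333
h = 29125 (h = 28694 + (3 + 2*214) = 28694 + (3 + 428) = 28694 + 431 = 29125)
1/(s(P) + h) = 1/(209 + 29125) = 1/29334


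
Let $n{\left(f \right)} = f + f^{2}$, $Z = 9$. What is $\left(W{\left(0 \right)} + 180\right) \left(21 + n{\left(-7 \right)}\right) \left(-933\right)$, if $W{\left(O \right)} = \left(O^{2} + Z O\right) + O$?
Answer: $-10580220$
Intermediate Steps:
$W{\left(O \right)} = O^{2} + 10 O$ ($W{\left(O \right)} = \left(O^{2} + 9 O\right) + O = O^{2} + 10 O$)
$\left(W{\left(0 \right)} + 180\right) \left(21 + n{\left(-7 \right)}\right) \left(-933\right) = \left(0 \left(10 + 0\right) + 180\right) \left(21 - 7 \left(1 - 7\right)\right) \left(-933\right) = \left(0 \cdot 10 + 180\right) \left(21 - -42\right) \left(-933\right) = \left(0 + 180\right) \left(21 + 42\right) \left(-933\right) = 180 \cdot 63 \left(-933\right) = 11340 \left(-933\right) = -10580220$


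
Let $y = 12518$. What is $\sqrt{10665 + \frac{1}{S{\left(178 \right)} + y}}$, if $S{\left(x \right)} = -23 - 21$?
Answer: $\frac{\sqrt{20487422494}}{1386} \approx 103.27$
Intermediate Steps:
$S{\left(x \right)} = -44$
$\sqrt{10665 + \frac{1}{S{\left(178 \right)} + y}} = \sqrt{10665 + \frac{1}{-44 + 12518}} = \sqrt{10665 + \frac{1}{12474}} = \sqrt{\frac{133035211}{12474}} = \frac{\sqrt{20487422494}}{1386}$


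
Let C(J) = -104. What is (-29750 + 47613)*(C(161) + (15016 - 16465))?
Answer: -27741239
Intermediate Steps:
(-29750 + 47613)*(C(161) + (15016 - 16465)) = (-29750 + 47613)*(-104 + (15016 - 16465)) = 17863*(-104 - 1449) = 17863*(-1553) = -27741239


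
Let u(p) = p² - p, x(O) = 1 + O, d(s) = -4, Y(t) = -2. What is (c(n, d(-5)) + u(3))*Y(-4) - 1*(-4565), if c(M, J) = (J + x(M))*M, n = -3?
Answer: 4517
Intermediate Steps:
c(M, J) = M*(1 + J + M) (c(M, J) = (J + (1 + M))*M = (1 + J + M)*M = M*(1 + J + M))
(c(n, d(-5)) + u(3))*Y(-4) - 1*(-4565) = (-3*(1 - 4 - 3) + 3*(-1 + 3))*(-2) - 1*(-4565) = (-3*(-6) + 3*2)*(-2) + 4565 = (18 + 6)*(-2) + 4565 = 24*(-2) + 4565 = -48 + 4565 = 4517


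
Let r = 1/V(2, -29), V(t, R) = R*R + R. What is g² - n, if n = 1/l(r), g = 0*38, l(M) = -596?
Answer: 1/596 ≈ 0.0016779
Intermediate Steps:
V(t, R) = R + R² (V(t, R) = R² + R = R + R²)
r = 1/812 (r = 1/(-29*(1 - 29)) = 1/(-29*(-28)) = 1/812 ≈ 0.0012315)
g = 0
n = -1/596 (n = 1/(-596) = -1/596 ≈ -0.0016779)
g² - n = 0² - 1*(-1/596) = 0 + 1/596 = 1/596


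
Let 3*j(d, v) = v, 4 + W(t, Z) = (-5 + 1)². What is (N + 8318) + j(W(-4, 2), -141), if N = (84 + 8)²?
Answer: 16735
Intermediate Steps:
W(t, Z) = 12 (W(t, Z) = -4 + (-5 + 1)² = -4 + (-4)² = -4 + 16 = 12)
j(d, v) = v/3
N = 8464 (N = 92² = 8464)
(N + 8318) + j(W(-4, 2), -141) = (8464 + 8318) + (⅓)*(-141) = 16782 - 47 = 16735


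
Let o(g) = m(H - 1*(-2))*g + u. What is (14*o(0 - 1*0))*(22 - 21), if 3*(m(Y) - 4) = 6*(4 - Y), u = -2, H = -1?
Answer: -28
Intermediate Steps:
m(Y) = 12 - 2*Y (m(Y) = 4 + (6*(4 - Y))/3 = 4 + (24 - 6*Y)/3 = 4 + (8 - 2*Y) = 12 - 2*Y)
o(g) = -2 + 10*g (o(g) = (12 - 2*(-1 - 1*(-2)))*g - 2 = (12 - 2*(-1 + 2))*g - 2 = (12 - 2*1)*g - 2 = (12 - 2)*g - 2 = 10*g - 2 = -2 + 10*g)
(14*o(0 - 1*0))*(22 - 21) = (14*(-2 + 10*(0 - 1*0)))*(22 - 21) = (14*(-2 + 10*(0 + 0)))*1 = (14*(-2 + 10*0))*1 = (14*(-2 + 0))*1 = (14*(-2))*1 = -28*1 = -28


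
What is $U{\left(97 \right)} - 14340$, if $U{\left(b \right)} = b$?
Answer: $-14243$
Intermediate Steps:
$U{\left(97 \right)} - 14340 = 97 - 14340 = -14243$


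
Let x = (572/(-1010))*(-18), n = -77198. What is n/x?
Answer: -1772045/234 ≈ -7572.8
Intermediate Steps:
x = 5148/505 (x = (572*(-1/1010))*(-18) = -286/505*(-18) = 5148/505 ≈ 10.194)
n/x = -77198/5148/505 = -77198*505/5148 = -1772045/234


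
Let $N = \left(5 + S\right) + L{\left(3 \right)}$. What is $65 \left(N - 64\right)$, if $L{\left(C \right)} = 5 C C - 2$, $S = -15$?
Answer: $-2015$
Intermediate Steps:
$L{\left(C \right)} = -2 + 5 C^{2}$ ($L{\left(C \right)} = 5 C^{2} - 2 = -2 + 5 C^{2}$)
$N = 33$ ($N = \left(5 - 15\right) - \left(2 - 5 \cdot 3^{2}\right) = -10 + \left(-2 + 5 \cdot 9\right) = -10 + \left(-2 + 45\right) = -10 + 43 = 33$)
$65 \left(N - 64\right) = 65 \left(33 - 64\right) = 65 \left(-31\right) = -2015$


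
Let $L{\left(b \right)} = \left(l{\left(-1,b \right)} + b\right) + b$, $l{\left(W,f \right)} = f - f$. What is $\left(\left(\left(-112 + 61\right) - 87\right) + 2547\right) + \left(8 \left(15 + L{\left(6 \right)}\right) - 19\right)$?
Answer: $2606$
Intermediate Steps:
$l{\left(W,f \right)} = 0$
$L{\left(b \right)} = 2 b$ ($L{\left(b \right)} = \left(0 + b\right) + b = b + b = 2 b$)
$\left(\left(\left(-112 + 61\right) - 87\right) + 2547\right) + \left(8 \left(15 + L{\left(6 \right)}\right) - 19\right) = \left(\left(\left(-112 + 61\right) - 87\right) + 2547\right) - \left(19 - 8 \left(15 + 2 \cdot 6\right)\right) = \left(\left(-51 - 87\right) + 2547\right) - \left(19 - 8 \left(15 + 12\right)\right) = \left(-138 + 2547\right) + \left(8 \cdot 27 - 19\right) = 2409 + \left(216 - 19\right) = 2409 + 197 = 2606$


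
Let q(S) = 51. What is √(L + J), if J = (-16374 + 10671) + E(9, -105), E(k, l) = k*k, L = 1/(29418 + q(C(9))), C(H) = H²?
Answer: I*√4882268235273/29469 ≈ 74.98*I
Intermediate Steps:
L = 1/29469 (L = 1/(29418 + 51) = 1/29469 ≈ 3.3934e-5)
E(k, l) = k²
J = -5622 (J = (-16374 + 10671) + 9² = -5703 + 81 = -5622)
√(L + J) = √(1/29469 - 5622) = √(-165674717/29469) = I*√4882268235273/29469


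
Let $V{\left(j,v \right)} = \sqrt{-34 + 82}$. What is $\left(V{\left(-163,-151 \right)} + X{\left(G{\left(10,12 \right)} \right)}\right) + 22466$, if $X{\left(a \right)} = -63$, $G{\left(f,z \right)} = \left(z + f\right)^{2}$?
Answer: $22403 + 4 \sqrt{3} \approx 22410.0$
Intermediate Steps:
$G{\left(f,z \right)} = \left(f + z\right)^{2}$
$V{\left(j,v \right)} = 4 \sqrt{3}$ ($V{\left(j,v \right)} = \sqrt{48} = 4 \sqrt{3}$)
$\left(V{\left(-163,-151 \right)} + X{\left(G{\left(10,12 \right)} \right)}\right) + 22466 = \left(4 \sqrt{3} - 63\right) + 22466 = \left(-63 + 4 \sqrt{3}\right) + 22466 = 22403 + 4 \sqrt{3}$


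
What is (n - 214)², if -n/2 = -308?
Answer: 161604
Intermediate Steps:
n = 616 (n = -2*(-308) = 616)
(n - 214)² = (616 - 214)² = 402² = 161604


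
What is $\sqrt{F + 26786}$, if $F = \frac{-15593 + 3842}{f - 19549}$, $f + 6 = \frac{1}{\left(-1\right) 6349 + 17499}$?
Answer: $\frac{2 \sqrt{2631101590491881429}}{19821659} \approx 163.67$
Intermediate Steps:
$f = - \frac{66899}{11150}$ ($f = -6 + \frac{1}{\left(-1\right) 6349 + 17499} = -6 + \frac{1}{-6349 + 17499} = -6 + \frac{1}{11150} = - \frac{66899}{11150} \approx -5.9999$)
$F = \frac{131023650}{218038249}$ ($F = \frac{-15593 + 3842}{- \frac{66899}{11150} - 19549} = - \frac{11751}{- \frac{218038249}{11150}} = \left(-11751\right) \left(- \frac{11150}{218038249}\right) = \frac{131023650}{218038249} \approx 0.60092$)
$\sqrt{F + 26786} = \sqrt{\frac{131023650}{218038249} + 26786} = \sqrt{\frac{5840503561364}{218038249}} = \frac{2 \sqrt{2631101590491881429}}{19821659}$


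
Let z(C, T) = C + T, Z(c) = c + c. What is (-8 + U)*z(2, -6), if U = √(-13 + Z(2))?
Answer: 32 - 12*I ≈ 32.0 - 12.0*I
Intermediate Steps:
Z(c) = 2*c
U = 3*I (U = √(-13 + 2*2) = √(-13 + 4) = √(-9) = 3*I ≈ 3.0*I)
(-8 + U)*z(2, -6) = (-8 + 3*I)*(2 - 6) = (-8 + 3*I)*(-4) = 32 - 12*I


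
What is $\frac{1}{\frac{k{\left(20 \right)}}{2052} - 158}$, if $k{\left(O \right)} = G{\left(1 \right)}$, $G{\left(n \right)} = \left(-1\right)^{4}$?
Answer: $- \frac{2052}{324215} \approx -0.0063291$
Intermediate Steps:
$G{\left(n \right)} = 1$
$k{\left(O \right)} = 1$
$\frac{1}{\frac{k{\left(20 \right)}}{2052} - 158} = \frac{1}{1 \cdot \frac{1}{2052} - 158} = \frac{1}{\frac{1}{2052} - 158} = \frac{1}{- \frac{324215}{2052}} = - \frac{2052}{324215}$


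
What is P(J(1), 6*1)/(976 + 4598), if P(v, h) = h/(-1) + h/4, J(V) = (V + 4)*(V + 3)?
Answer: -3/3716 ≈ -0.00080732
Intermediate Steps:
J(V) = (3 + V)*(4 + V) (J(V) = (4 + V)*(3 + V) = (3 + V)*(4 + V))
P(v, h) = -3*h/4 (P(v, h) = h*(-1) + h*(1/4) = -h + h/4 = -3*h/4)
P(J(1), 6*1)/(976 + 4598) = (-9/2)/(976 + 4598) = (-3/4*6)/5574 = (1/5574)*(-9/2) = -3/3716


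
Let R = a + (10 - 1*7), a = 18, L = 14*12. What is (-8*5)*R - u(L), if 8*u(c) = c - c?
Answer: -840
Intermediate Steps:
L = 168
R = 21 (R = 18 + (10 - 1*7) = 18 + (10 - 7) = 18 + 3 = 21)
u(c) = 0 (u(c) = (c - c)/8 = (⅛)*0 = 0)
(-8*5)*R - u(L) = -8*5*21 - 1*0 = -40*21 + 0 = -840 + 0 = -840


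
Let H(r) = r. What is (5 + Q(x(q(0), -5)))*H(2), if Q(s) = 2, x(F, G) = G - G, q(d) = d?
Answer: 14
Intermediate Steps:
x(F, G) = 0
(5 + Q(x(q(0), -5)))*H(2) = (5 + 2)*2 = 7*2 = 14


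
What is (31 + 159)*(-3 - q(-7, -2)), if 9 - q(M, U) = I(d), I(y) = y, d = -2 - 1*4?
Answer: -3420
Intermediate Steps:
d = -6 (d = -2 - 4 = -6)
q(M, U) = 15 (q(M, U) = 9 - 1*(-6) = 9 + 6 = 15)
(31 + 159)*(-3 - q(-7, -2)) = (31 + 159)*(-3 - 1*15) = 190*(-3 - 15) = 190*(-18) = -3420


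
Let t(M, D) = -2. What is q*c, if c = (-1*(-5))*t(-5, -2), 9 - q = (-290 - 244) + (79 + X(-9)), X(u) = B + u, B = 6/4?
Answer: -4715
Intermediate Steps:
B = 3/2 (B = 6*(¼) = 3/2 ≈ 1.5000)
X(u) = 3/2 + u
q = 943/2 (q = 9 - ((-290 - 244) + (79 + (3/2 - 9))) = 9 - (-534 + (79 - 15/2)) = 9 - (-534 + 143/2) = 9 - 1*(-925/2) = 9 + 925/2 = 943/2 ≈ 471.50)
c = -10 (c = -1*(-5)*(-2) = 5*(-2) = -10)
q*c = (943/2)*(-10) = -4715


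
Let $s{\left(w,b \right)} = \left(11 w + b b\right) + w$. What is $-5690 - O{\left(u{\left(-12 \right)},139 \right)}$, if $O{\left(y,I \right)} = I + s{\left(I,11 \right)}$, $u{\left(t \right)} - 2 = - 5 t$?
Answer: $-7618$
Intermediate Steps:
$u{\left(t \right)} = 2 - 5 t$
$s{\left(w,b \right)} = b^{2} + 12 w$ ($s{\left(w,b \right)} = \left(11 w + b^{2}\right) + w = \left(b^{2} + 11 w\right) + w = b^{2} + 12 w$)
$O{\left(y,I \right)} = 121 + 13 I$ ($O{\left(y,I \right)} = I + \left(11^{2} + 12 I\right) = I + \left(121 + 12 I\right) = 121 + 13 I$)
$-5690 - O{\left(u{\left(-12 \right)},139 \right)} = -5690 - \left(121 + 13 \cdot 139\right) = -5690 - \left(121 + 1807\right) = -5690 - 1928 = -7618$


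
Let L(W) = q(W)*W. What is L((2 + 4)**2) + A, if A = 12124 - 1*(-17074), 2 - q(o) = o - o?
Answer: 29270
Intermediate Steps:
q(o) = 2 (q(o) = 2 - (o - o) = 2 - 1*0 = 2 + 0 = 2)
L(W) = 2*W
A = 29198 (A = 12124 + 17074 = 29198)
L((2 + 4)**2) + A = 2*(2 + 4)**2 + 29198 = 2*6**2 + 29198 = 2*36 + 29198 = 72 + 29198 = 29270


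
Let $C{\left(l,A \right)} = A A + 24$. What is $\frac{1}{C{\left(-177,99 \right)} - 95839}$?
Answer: $- \frac{1}{86014} \approx -1.1626 \cdot 10^{-5}$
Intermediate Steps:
$C{\left(l,A \right)} = 24 + A^{2}$ ($C{\left(l,A \right)} = A^{2} + 24 = 24 + A^{2}$)
$\frac{1}{C{\left(-177,99 \right)} - 95839} = \frac{1}{\left(24 + 99^{2}\right) - 95839} = \frac{1}{\left(24 + 9801\right) - 95839} = \frac{1}{9825 - 95839} = \frac{1}{-86014} = - \frac{1}{86014}$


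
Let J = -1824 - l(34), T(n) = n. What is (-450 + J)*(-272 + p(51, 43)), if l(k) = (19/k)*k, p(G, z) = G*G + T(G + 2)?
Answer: -5461926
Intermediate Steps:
p(G, z) = 2 + G + G² (p(G, z) = G*G + (G + 2) = G² + (2 + G) = 2 + G + G²)
l(k) = 19
J = -1843 (J = -1824 - 1*19 = -1824 - 19 = -1843)
(-450 + J)*(-272 + p(51, 43)) = (-450 - 1843)*(-272 + (2 + 51 + 51²)) = -2293*(-272 + (2 + 51 + 2601)) = -2293*(-272 + 2654) = -2293*2382 = -5461926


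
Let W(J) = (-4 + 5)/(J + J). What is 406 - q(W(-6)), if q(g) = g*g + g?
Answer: 58475/144 ≈ 406.08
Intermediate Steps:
W(J) = 1/(2*J)
q(g) = g + g² (q(g) = g² + g = g + g²)
406 - q(W(-6)) = 406 - (½)/(-6)*(1 + (½)/(-6)) = 406 - (½)*(-⅙)*(1 + (½)*(-⅙)) = 406 - (-1)*(1 - 1/12)/12 = 406 - (-1)*11/(12*12) = 406 - 1*(-11/144) = 406 + 11/144 = 58475/144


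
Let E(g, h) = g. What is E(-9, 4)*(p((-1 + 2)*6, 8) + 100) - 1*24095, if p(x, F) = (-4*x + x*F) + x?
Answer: -25265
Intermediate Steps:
p(x, F) = -3*x + F*x (p(x, F) = (-4*x + F*x) + x = -3*x + F*x)
E(-9, 4)*(p((-1 + 2)*6, 8) + 100) - 1*24095 = -9*(((-1 + 2)*6)*(-3 + 8) + 100) - 1*24095 = -9*((1*6)*5 + 100) - 24095 = -9*(6*5 + 100) - 24095 = -9*(30 + 100) - 24095 = -9*130 - 24095 = -1170 - 24095 = -25265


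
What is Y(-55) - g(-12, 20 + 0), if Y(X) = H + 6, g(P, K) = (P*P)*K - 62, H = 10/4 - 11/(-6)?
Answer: -8423/3 ≈ -2807.7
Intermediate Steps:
H = 13/3 (H = 10*(1/4) - 11*(-1/6) = 5/2 + 11/6 = 13/3 ≈ 4.3333)
g(P, K) = -62 + K*P**2 (g(P, K) = P**2*K - 62 = K*P**2 - 62 = -62 + K*P**2)
Y(X) = 31/3 (Y(X) = 13/3 + 6 = 31/3)
Y(-55) - g(-12, 20 + 0) = 31/3 - (-62 + (20 + 0)*(-12)**2) = 31/3 - (-62 + 20*144) = 31/3 - (-62 + 2880) = 31/3 - 1*2818 = 31/3 - 2818 = -8423/3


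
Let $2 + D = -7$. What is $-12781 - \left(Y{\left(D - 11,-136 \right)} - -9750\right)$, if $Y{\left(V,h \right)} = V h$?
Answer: $-25251$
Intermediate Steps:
$D = -9$ ($D = -2 - 7 = -9$)
$-12781 - \left(Y{\left(D - 11,-136 \right)} - -9750\right) = -12781 - \left(\left(-9 - 11\right) \left(-136\right) - -9750\right) = -12781 - \left(\left(-9 - 11\right) \left(-136\right) + 9750\right) = -12781 - \left(\left(-20\right) \left(-136\right) + 9750\right) = -12781 - \left(2720 + 9750\right) = -12781 - 12470 = -25251$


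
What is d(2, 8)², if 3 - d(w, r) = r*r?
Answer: 3721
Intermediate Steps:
d(w, r) = 3 - r² (d(w, r) = 3 - r*r = 3 - r²)
d(2, 8)² = (3 - 1*8²)² = (3 - 1*64)² = (3 - 64)² = (-61)² = 3721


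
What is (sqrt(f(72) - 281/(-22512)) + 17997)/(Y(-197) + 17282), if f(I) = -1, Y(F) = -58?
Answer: 17997/17224 + I*sqrt(31279017)/96936672 ≈ 1.0449 + 5.7695e-5*I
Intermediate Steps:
(sqrt(f(72) - 281/(-22512)) + 17997)/(Y(-197) + 17282) = (sqrt(-1 - 281/(-22512)) + 17997)/(-58 + 17282) = (sqrt(-1 - 281*(-1/22512)) + 17997)/17224 = (sqrt(-1 + 281/22512) + 17997)*(1/17224) = (sqrt(-22231/22512) + 17997)*(1/17224) = (I*sqrt(31279017)/5628 + 17997)*(1/17224) = (17997 + I*sqrt(31279017)/5628)*(1/17224) = 17997/17224 + I*sqrt(31279017)/96936672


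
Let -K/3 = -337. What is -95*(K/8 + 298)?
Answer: -322525/8 ≈ -40316.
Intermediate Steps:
K = 1011 (K = -3*(-337) = 1011)
-95*(K/8 + 298) = -95*(1011/8 + 298) = -95*3395/8 = -322525/8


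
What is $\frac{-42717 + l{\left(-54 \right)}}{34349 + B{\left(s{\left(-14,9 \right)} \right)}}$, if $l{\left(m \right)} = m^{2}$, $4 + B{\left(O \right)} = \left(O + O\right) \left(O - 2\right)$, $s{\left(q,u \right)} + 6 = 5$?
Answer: $- \frac{39801}{34351} \approx -1.1587$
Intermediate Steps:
$s{\left(q,u \right)} = -1$ ($s{\left(q,u \right)} = -6 + 5 = -1$)
$B{\left(O \right)} = -4 + 2 O \left(-2 + O\right)$ ($B{\left(O \right)} = -4 + \left(O + O\right) \left(O - 2\right) = -4 + 2 O \left(-2 + O\right)$)
$\frac{-42717 + l{\left(-54 \right)}}{34349 + B{\left(s{\left(-14,9 \right)} \right)}} = \frac{-42717 + \left(-54\right)^{2}}{34349 - -2} = \frac{-42717 + 2916}{34349 + \left(-4 + 4 + 2 \cdot 1\right)} = - \frac{39801}{34349 + \left(-4 + 4 + 2\right)} = - \frac{39801}{34349 + 2} = - \frac{39801}{34351}$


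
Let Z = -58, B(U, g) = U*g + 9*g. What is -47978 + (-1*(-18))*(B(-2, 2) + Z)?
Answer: -48770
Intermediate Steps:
B(U, g) = 9*g + U*g
-47978 + (-1*(-18))*(B(-2, 2) + Z) = -47978 + (-1*(-18))*(2*(9 - 2) - 58) = -47978 + 18*(2*7 - 58) = -47978 + 18*(14 - 58) = -47978 + 18*(-44) = -47978 - 792 = -48770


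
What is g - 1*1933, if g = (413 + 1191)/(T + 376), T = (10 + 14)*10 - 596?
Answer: -9264/5 ≈ -1852.8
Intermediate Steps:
T = -356 (T = 24*10 - 596 = 240 - 596 = -356)
g = 401/5 (g = (413 + 1191)/(-356 + 376) = 1604/20 = 1604*(1/20) = 401/5 ≈ 80.200)
g - 1*1933 = 401/5 - 1*1933 = 401/5 - 1933 = -9264/5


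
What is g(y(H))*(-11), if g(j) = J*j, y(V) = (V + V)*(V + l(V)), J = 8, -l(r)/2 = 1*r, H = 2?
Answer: 704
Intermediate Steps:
l(r) = -2*r
y(V) = -2*V² (y(V) = (V + V)*(V - 2*V) = (2*V)*(-V) = -2*V²)
g(j) = 8*j
g(y(H))*(-11) = (8*(-2*2²))*(-11) = (8*(-2*4))*(-11) = (8*(-8))*(-11) = -64*(-11) = 704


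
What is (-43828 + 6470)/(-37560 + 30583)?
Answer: 37358/6977 ≈ 5.3544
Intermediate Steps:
(-43828 + 6470)/(-37560 + 30583) = -37358/(-6977) = -37358*(-1/6977) = 37358/6977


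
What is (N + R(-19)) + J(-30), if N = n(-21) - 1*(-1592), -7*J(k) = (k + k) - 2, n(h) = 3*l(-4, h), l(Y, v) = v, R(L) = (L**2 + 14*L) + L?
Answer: 11297/7 ≈ 1613.9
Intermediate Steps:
R(L) = L**2 + 15*L
n(h) = 3*h
J(k) = 2/7 - 2*k/7 (J(k) = -((k + k) - 2)/7 = -(2*k - 2)/7 = -(-2 + 2*k)/7 = 2/7 - 2*k/7)
N = 1529 (N = 3*(-21) - 1*(-1592) = -63 + 1592 = 1529)
(N + R(-19)) + J(-30) = (1529 - 19*(15 - 19)) + (2/7 - 2/7*(-30)) = (1529 - 19*(-4)) + (2/7 + 60/7) = (1529 + 76) + 62/7 = 1605 + 62/7 = 11297/7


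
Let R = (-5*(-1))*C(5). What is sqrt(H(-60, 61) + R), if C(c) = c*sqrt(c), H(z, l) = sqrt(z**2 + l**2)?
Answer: sqrt(sqrt(7321) + 25*sqrt(5)) ≈ 11.894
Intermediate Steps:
H(z, l) = sqrt(l**2 + z**2)
C(c) = c**(3/2)
R = 25*sqrt(5) (R = (-5*(-1))*5**(3/2) = 5*(5*sqrt(5)) = 25*sqrt(5) ≈ 55.902)
sqrt(H(-60, 61) + R) = sqrt(sqrt(61**2 + (-60)**2) + 25*sqrt(5)) = sqrt(sqrt(3721 + 3600) + 25*sqrt(5)) = sqrt(sqrt(7321) + 25*sqrt(5))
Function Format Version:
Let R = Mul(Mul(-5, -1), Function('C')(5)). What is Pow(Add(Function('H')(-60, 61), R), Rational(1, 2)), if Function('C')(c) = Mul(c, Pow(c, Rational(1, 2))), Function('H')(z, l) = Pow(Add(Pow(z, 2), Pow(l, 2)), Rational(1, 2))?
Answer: Pow(Add(Pow(7321, Rational(1, 2)), Mul(25, Pow(5, Rational(1, 2)))), Rational(1, 2)) ≈ 11.894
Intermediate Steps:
Function('H')(z, l) = Pow(Add(Pow(l, 2), Pow(z, 2)), Rational(1, 2))
Function('C')(c) = Pow(c, Rational(3, 2))
R = Mul(25, Pow(5, Rational(1, 2))) (R = Mul(Mul(-5, -1), Pow(5, Rational(3, 2))) = Mul(5, Mul(5, Pow(5, Rational(1, 2)))) = Mul(25, Pow(5, Rational(1, 2))) ≈ 55.902)
Pow(Add(Function('H')(-60, 61), R), Rational(1, 2)) = Pow(Add(Pow(Add(Pow(61, 2), Pow(-60, 2)), Rational(1, 2)), Mul(25, Pow(5, Rational(1, 2)))), Rational(1, 2)) = Pow(Add(Pow(Add(3721, 3600), Rational(1, 2)), Mul(25, Pow(5, Rational(1, 2)))), Rational(1, 2)) = Pow(Add(Pow(7321, Rational(1, 2)), Mul(25, Pow(5, Rational(1, 2)))), Rational(1, 2))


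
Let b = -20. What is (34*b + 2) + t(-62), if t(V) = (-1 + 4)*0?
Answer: -678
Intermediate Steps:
t(V) = 0 (t(V) = 3*0 = 0)
(34*b + 2) + t(-62) = (34*(-20) + 2) + 0 = (-680 + 2) + 0 = -678 + 0 = -678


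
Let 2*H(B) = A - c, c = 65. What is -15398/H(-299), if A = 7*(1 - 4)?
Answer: 15398/43 ≈ 358.09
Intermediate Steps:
A = -21 (A = 7*(-3) = -21)
H(B) = -43 (H(B) = (-21 - 1*65)/2 = (-21 - 65)/2 = (½)*(-86) = -43)
-15398/H(-299) = -15398/(-43) = -15398*(-1/43) = 15398/43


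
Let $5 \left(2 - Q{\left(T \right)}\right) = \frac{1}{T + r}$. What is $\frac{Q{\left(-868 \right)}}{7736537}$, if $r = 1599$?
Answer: $\frac{7309}{28277042735} \approx 2.5848 \cdot 10^{-7}$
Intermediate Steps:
$Q{\left(T \right)} = 2 - \frac{1}{5 \left(1599 + T\right)}$ ($Q{\left(T \right)} = 2 - \frac{1}{5 \left(T + 1599\right)} = 2 - \frac{1}{5 \left(1599 + T\right)}$)
$\frac{Q{\left(-868 \right)}}{7736537} = \frac{\frac{1}{5} \frac{1}{1599 - 868} \left(15989 + 10 \left(-868\right)\right)}{7736537} = \frac{15989 - 8680}{5 \cdot 731} \cdot \frac{1}{7736537} = \frac{1}{5} \cdot \frac{1}{731} \cdot 7309 \cdot \frac{1}{7736537} = \frac{7309}{3655} \cdot \frac{1}{7736537} = \frac{7309}{28277042735}$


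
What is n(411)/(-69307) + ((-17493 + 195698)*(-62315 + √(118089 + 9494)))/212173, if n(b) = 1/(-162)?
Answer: -124682240999230877/2382222005982 + 178205*√127583/212173 ≈ -52039.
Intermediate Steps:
n(b) = -1/162
n(411)/(-69307) + ((-17493 + 195698)*(-62315 + √(118089 + 9494)))/212173 = -1/162/(-69307) + ((-17493 + 195698)*(-62315 + √(118089 + 9494)))/212173 = -1/162*(-1/69307) + (178205*(-62315 + √127583))*(1/212173) = 1/11227734 + (-11104844575 + 178205*√127583)*(1/212173) = 1/11227734 + (-11104844575/212173 + 178205*√127583/212173) = -124682240999230877/2382222005982 + 178205*√127583/212173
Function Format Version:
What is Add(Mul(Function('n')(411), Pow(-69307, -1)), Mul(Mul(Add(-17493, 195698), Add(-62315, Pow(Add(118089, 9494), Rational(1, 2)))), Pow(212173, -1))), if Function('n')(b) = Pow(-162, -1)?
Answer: Add(Rational(-124682240999230877, 2382222005982), Mul(Rational(178205, 212173), Pow(127583, Rational(1, 2)))) ≈ -52039.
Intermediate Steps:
Function('n')(b) = Rational(-1, 162)
Add(Mul(Function('n')(411), Pow(-69307, -1)), Mul(Mul(Add(-17493, 195698), Add(-62315, Pow(Add(118089, 9494), Rational(1, 2)))), Pow(212173, -1))) = Add(Mul(Rational(-1, 162), Pow(-69307, -1)), Mul(Mul(Add(-17493, 195698), Add(-62315, Pow(Add(118089, 9494), Rational(1, 2)))), Pow(212173, -1))) = Add(Mul(Rational(-1, 162), Rational(-1, 69307)), Mul(Mul(178205, Add(-62315, Pow(127583, Rational(1, 2)))), Rational(1, 212173))) = Add(Rational(1, 11227734), Mul(Add(-11104844575, Mul(178205, Pow(127583, Rational(1, 2)))), Rational(1, 212173))) = Add(Rational(1, 11227734), Add(Rational(-11104844575, 212173), Mul(Rational(178205, 212173), Pow(127583, Rational(1, 2))))) = Add(Rational(-124682240999230877, 2382222005982), Mul(Rational(178205, 212173), Pow(127583, Rational(1, 2))))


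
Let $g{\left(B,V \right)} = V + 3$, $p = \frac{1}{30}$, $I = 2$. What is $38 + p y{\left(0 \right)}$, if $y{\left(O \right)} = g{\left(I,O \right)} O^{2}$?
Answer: $38$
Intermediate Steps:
$p = \frac{1}{30} \approx 0.033333$
$g{\left(B,V \right)} = 3 + V$
$y{\left(O \right)} = O^{2} \left(3 + O\right)$ ($y{\left(O \right)} = \left(3 + O\right) O^{2} = O^{2} \left(3 + O\right)$)
$38 + p y{\left(0 \right)} = 38 + \frac{0^{2} \left(3 + 0\right)}{30} = 38 + \frac{0 \cdot 3}{30} = 38 + \frac{1}{30} \cdot 0 = 38 + 0 = 38$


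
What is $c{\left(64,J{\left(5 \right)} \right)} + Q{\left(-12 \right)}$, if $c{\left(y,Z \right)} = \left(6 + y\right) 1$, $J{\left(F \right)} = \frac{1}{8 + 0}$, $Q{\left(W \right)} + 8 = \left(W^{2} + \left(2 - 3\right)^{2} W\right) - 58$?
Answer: $136$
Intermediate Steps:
$Q{\left(W \right)} = -66 + W + W^{2}$ ($Q{\left(W \right)} = -8 - \left(58 - W^{2} - \left(2 - 3\right)^{2} W\right) = -8 - \left(58 - W^{2} - \left(-1\right)^{2} W\right) = -8 - \left(58 - W - W^{2}\right) = -8 + \left(-58 + W + W^{2}\right) = -66 + W + W^{2}$)
$J{\left(F \right)} = \frac{1}{8}$
$c{\left(y,Z \right)} = 6 + y$
$c{\left(64,J{\left(5 \right)} \right)} + Q{\left(-12 \right)} = \left(6 + 64\right) - \left(78 - 144\right) = 70 - -66 = 70 + 66 = 136$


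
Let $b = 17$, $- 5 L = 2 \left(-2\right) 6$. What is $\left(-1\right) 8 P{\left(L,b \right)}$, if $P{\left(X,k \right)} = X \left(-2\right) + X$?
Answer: $\frac{192}{5} \approx 38.4$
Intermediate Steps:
$L = \frac{24}{5}$ ($L = - \frac{2 \left(-2\right) 6}{5} = - \frac{\left(-4\right) 6}{5} = \left(- \frac{1}{5}\right) \left(-24\right) = \frac{24}{5} \approx 4.8$)
$P{\left(X,k \right)} = - X$ ($P{\left(X,k \right)} = - 2 X + X = - X$)
$\left(-1\right) 8 P{\left(L,b \right)} = \left(-1\right) 8 \left(\left(-1\right) \frac{24}{5}\right) = \left(-8\right) \left(- \frac{24}{5}\right) = \frac{192}{5}$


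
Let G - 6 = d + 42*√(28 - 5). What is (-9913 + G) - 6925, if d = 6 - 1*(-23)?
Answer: -16803 + 42*√23 ≈ -16602.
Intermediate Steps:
d = 29 (d = 6 + 23 = 29)
G = 35 + 42*√23 (G = 6 + (29 + 42*√(28 - 5)) = 6 + (29 + 42*√23) = 35 + 42*√23 ≈ 236.42)
(-9913 + G) - 6925 = (-9913 + (35 + 42*√23)) - 6925 = (-9878 + 42*√23) - 6925 = -16803 + 42*√23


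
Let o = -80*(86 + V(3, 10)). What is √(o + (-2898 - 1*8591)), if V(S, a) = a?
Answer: I*√19169 ≈ 138.45*I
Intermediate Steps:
o = -7680 (o = -80*(86 + 10) = -80*96 = -7680)
√(o + (-2898 - 1*8591)) = √(-7680 + (-2898 - 1*8591)) = √(-7680 + (-2898 - 8591)) = √(-7680 - 11489) = √(-19169) = I*√19169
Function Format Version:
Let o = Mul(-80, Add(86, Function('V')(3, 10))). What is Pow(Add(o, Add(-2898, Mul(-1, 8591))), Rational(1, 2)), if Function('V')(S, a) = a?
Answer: Mul(I, Pow(19169, Rational(1, 2))) ≈ Mul(138.45, I)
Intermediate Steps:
o = -7680 (o = Mul(-80, Add(86, 10)) = Mul(-80, 96) = -7680)
Pow(Add(o, Add(-2898, Mul(-1, 8591))), Rational(1, 2)) = Pow(Add(-7680, Add(-2898, Mul(-1, 8591))), Rational(1, 2)) = Pow(Add(-7680, Add(-2898, -8591)), Rational(1, 2)) = Pow(Add(-7680, -11489), Rational(1, 2)) = Pow(-19169, Rational(1, 2)) = Mul(I, Pow(19169, Rational(1, 2)))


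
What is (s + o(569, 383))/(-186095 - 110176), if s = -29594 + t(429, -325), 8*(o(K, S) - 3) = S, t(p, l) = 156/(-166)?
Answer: 19617259/196723944 ≈ 0.099720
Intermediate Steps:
t(p, l) = -78/83 (t(p, l) = 156*(-1/166) = -78/83)
o(K, S) = 3 + S/8
s = -2456380/83 (s = -29594 - 78/83 = -2456380/83 ≈ -29595.)
(s + o(569, 383))/(-186095 - 110176) = (-2456380/83 + (3 + (1/8)*383))/(-186095 - 110176) = (-2456380/83 + (3 + 383/8))/(-296271) = (-2456380/83 + 407/8)*(-1/296271) = -19617259/664*(-1/296271) = 19617259/196723944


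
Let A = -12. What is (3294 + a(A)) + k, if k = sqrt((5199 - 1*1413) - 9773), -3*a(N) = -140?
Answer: 10022/3 + I*sqrt(5987) ≈ 3340.7 + 77.376*I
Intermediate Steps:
a(N) = 140/3 (a(N) = -1/3*(-140) = 140/3)
k = I*sqrt(5987) (k = sqrt((5199 - 1413) - 9773) = sqrt(3786 - 9773) = sqrt(-5987) = I*sqrt(5987) ≈ 77.376*I)
(3294 + a(A)) + k = (3294 + 140/3) + I*sqrt(5987) = 10022/3 + I*sqrt(5987)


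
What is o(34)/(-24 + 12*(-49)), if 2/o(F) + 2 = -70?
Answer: 1/22032 ≈ 4.5389e-5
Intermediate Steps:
o(F) = -1/36 (o(F) = 2/(-2 - 70) = 2/(-72) = 2*(-1/72) = -1/36)
o(34)/(-24 + 12*(-49)) = -1/(36*(-24 + 12*(-49))) = -1/(36*(-24 - 588)) = -1/36/(-612) = -1/36*(-1/612) = 1/22032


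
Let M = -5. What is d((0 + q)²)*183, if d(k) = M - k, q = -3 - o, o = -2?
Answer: -1098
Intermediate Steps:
q = -1 (q = -3 - 1*(-2) = -3 + 2 = -1)
d(k) = -5 - k
d((0 + q)²)*183 = (-5 - (0 - 1)²)*183 = (-5 - 1*(-1)²)*183 = (-5 - 1*1)*183 = (-5 - 1)*183 = -6*183 = -1098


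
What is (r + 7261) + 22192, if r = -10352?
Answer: 19101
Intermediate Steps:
(r + 7261) + 22192 = (-10352 + 7261) + 22192 = -3091 + 22192 = 19101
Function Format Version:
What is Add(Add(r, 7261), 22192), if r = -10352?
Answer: 19101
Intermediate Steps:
Add(Add(r, 7261), 22192) = Add(Add(-10352, 7261), 22192) = Add(-3091, 22192) = 19101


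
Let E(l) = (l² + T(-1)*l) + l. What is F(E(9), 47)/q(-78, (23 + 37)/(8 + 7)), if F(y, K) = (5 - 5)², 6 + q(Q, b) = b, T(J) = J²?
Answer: 0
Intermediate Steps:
q(Q, b) = -6 + b
E(l) = l² + 2*l (E(l) = (l² + (-1)²*l) + l = (l² + 1*l) + l = (l² + l) + l = (l + l²) + l = l² + 2*l)
F(y, K) = 0 (F(y, K) = 0² = 0)
F(E(9), 47)/q(-78, (23 + 37)/(8 + 7)) = 0/(-6 + (23 + 37)/(8 + 7)) = 0/(-6 + 60/15) = 0/(-6 + 60*(1/15)) = 0/(-6 + 4) = 0/(-2) = 0*(-½) = 0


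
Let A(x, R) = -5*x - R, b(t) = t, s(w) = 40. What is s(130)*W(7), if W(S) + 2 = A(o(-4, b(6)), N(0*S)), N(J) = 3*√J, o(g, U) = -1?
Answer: 120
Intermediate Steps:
A(x, R) = -R - 5*x
W(S) = 3 (W(S) = -2 + (-3*√(0*S) - 5*(-1)) = -2 + (-3*√0 + 5) = -2 + (-3*0 + 5) = -2 + (-1*0 + 5) = -2 + (0 + 5) = -2 + 5 = 3)
s(130)*W(7) = 40*3 = 120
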